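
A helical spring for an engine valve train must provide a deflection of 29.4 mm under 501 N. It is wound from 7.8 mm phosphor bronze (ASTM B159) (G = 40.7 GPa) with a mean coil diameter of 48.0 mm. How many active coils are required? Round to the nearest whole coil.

Required rate k = F/δ = 501/29.4 = 17.041 N/mm
N_a = Gd⁴/(8D³k) = (40.7×10³ × 7.8⁴)/(8 × 48.0³ × 17.041)
    = 1.50651e+08 / 1.50766e+07 = 9.992 → 10 coils

10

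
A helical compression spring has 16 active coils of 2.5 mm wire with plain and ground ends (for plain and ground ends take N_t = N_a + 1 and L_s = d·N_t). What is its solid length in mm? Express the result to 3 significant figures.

42.5 mm

plain and ground ends: N_t = N_a + 1 = 16 + 1 = 17
L_s = d·N_t = 2.5 × 17 = 42.5 mm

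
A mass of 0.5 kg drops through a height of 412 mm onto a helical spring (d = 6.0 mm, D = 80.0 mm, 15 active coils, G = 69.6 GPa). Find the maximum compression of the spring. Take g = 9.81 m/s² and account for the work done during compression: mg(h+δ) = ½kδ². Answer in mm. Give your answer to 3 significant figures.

k = Gd⁴/(8D³N_a) = (69.6×10³)(6.0⁴)/(8·80.0³·15) = 1.4681 N/mm
W = mg = 0.5 × 9.81 = 4.905 N
½kδ² − Wδ − Wh = 0 → δ = (W + √(W² + 2kWh))/k
δ = (4.905 + √(24.059 + 5933.75))/1.4681 = (4.905 + 77.187)/1.4681 = 55.916 mm

55.9 mm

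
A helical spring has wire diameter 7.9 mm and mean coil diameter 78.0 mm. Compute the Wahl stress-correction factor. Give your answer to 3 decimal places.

1.147

C = D/d = 78.0/7.9 = 9.8734
K_W = (4C−1)/(4C−4) + 0.615/C = 38.494/35.494 + 0.0623 = 1.1468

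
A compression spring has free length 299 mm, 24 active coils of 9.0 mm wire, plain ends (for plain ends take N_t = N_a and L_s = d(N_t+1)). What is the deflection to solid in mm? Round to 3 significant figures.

74.0 mm

N_t = 24; L_s = 9.0·25 = 225 mm
δ_solid = L₀ − L_s = 299 − 225 = 74 mm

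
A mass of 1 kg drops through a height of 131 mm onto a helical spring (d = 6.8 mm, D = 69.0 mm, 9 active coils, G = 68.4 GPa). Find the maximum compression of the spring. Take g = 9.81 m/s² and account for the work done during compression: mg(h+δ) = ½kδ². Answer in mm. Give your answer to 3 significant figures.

22.0 mm

k = Gd⁴/(8D³N_a) = (68.4×10³)(6.8⁴)/(8·69.0³·9) = 6.1832 N/mm
W = mg = 1 × 9.81 = 9.81 N
½kδ² − Wδ − Wh = 0 → δ = (W + √(W² + 2kWh))/k
δ = (9.81 + √(96.236 + 15892.1))/6.1832 = (9.81 + 126.45)/6.1832 = 22.036 mm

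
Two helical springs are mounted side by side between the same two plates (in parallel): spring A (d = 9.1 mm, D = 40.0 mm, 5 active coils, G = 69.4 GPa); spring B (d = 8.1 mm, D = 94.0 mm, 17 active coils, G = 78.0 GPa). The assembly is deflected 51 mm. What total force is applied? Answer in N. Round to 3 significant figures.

9630 N

k_A = Gd⁴/(8D³N_a) = (69.4×10³)(9.1⁴)/(8·40.0³·5) = 185.9 N/mm
k_B = Gd⁴/(8D³N_a) = (78.0×10³)(8.1⁴)/(8·94.0³·17) = 2.9724 N/mm
Parallel: k_eq = 185.9 + 2.9724 = 188.87 N/mm
F = k_eq·δ = 188.87·51 = 9632.6 N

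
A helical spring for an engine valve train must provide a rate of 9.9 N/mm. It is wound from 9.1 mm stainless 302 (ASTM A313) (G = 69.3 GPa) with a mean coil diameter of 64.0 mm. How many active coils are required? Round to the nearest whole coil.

23

N_a = Gd⁴/(8D³k) = (69.3×10³ × 9.1⁴)/(8 × 64.0³ × 9.9)
    = 4.75224e+08 / 2.07618e+07 = 22.89 → 23 coils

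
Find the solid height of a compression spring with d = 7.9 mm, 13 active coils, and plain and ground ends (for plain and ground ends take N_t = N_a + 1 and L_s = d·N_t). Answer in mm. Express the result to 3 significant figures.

111 mm

plain and ground ends: N_t = N_a + 1 = 13 + 1 = 14
L_s = d·N_t = 7.9 × 14 = 110.6 mm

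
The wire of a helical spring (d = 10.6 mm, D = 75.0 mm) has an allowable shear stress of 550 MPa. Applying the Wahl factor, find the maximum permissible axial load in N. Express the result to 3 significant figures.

2830 N

C = D/d = 75.0/10.6 = 7.0755
K_W = (4C−1)/(4C−4) + 0.615/C = 27.302/24.302 + 0.0869 = 1.2104
τ_max = K·8FD/(πd³) → F_max = τ_allow·πd³/(8DK)
F_max = 550·π·10.6³/(8·75.0·1.2104) = 2.0579e+06/726.22 = 2833.8 N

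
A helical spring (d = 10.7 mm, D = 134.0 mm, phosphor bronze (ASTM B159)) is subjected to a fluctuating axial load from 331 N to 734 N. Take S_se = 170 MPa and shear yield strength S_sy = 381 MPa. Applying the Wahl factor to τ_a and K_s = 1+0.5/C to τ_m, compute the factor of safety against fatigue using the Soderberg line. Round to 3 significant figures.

C = D/d = 134.0/10.7 = 12.5234; K_W = (4C−1)/(4C−4)+0.615/C = 1.1142; K_s = 1+0.5/C = 1.0399
F_a = (F_max−F_min)/2 = 201.5 N; F_m = (F_max+F_min)/2 = 532.5 N
τ_a = K_W·8F_aD/(πd³) = 1.1142 × 56.127 = 62.536 MPa
τ_m = K_s·8F_mD/(πd³) = 1.0399 × 148.32 = 154.25 MPa
Soderberg: 1/n_f = τ_a/S_se + τ_m/S_sy = 62.536/170 + 154.25/381 = 0.36786 + 0.40485 = 0.7727
n_f = 1/0.7727 = 1.294

1.29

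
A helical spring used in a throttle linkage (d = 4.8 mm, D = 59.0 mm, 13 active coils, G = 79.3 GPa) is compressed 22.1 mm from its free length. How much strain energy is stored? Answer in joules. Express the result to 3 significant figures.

0.481 J

k = Gd⁴/(8D³N_a) = (79.3×10³)(4.8⁴)/(8·59.0³·13) = 1.9708 N/mm
U = ½kδ² = 0.5 × 1.9708 × 22.1² = 481.29 N·mm = 0.48129 J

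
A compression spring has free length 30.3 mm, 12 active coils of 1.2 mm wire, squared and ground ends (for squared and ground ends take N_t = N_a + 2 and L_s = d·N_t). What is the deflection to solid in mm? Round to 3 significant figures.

13.5 mm

N_t = 14; L_s = 1.2·14 = 16.8 mm
δ_solid = L₀ − L_s = 30.3 − 16.8 = 13.5 mm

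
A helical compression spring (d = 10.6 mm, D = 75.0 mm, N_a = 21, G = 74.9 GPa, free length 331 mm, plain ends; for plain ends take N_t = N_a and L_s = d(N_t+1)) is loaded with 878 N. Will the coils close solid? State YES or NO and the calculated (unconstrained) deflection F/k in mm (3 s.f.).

NO, δ = 65.8 mm

k = Gd⁴/(8D³N_a) = (74.9×10³)(10.6⁴)/(8·75.0³·21) = 13.342 N/mm
N_t = 21; L_s = 10.6·22 = 233.2 mm; δ_solid = L₀ − L_s = 331 − 233.2 = 97.8 mm
δ = F/k = 878/13.342 = 65.809 mm
δ < δ_solid → spring does not go solid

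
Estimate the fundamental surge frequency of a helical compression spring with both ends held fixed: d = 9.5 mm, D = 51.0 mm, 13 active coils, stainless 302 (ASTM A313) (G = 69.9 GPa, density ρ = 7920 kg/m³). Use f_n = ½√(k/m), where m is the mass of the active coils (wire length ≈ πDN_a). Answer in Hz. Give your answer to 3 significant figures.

k = Gd⁴/(8D³N_a) = (69.9×10³)(9.5⁴)/(8·51.0³·13) = 41.269 N/mm = 41269 N/m
Wire length L = πDN_a = π·51.0·13 = 2082.9 mm
m = ρ·(πd²/4)·L = 7920 × 70.882×10⁻⁶ m² × 2.0829 m = 1.1693 kg
f_n = ½√(k/m) = 0.5·√(41269/1.1693) = 0.5·√(35294) = 93.934 Hz

93.9 Hz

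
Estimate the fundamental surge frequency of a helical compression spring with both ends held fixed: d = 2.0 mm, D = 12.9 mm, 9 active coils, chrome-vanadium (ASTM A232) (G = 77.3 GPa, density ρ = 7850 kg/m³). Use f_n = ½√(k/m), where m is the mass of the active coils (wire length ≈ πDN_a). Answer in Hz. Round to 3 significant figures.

472 Hz

k = Gd⁴/(8D³N_a) = (77.3×10³)(2.0⁴)/(8·12.9³·9) = 8.002 N/mm = 8002 N/m
Wire length L = πDN_a = π·12.9·9 = 364.74 mm
m = ρ·(πd²/4)·L = 7850 × 3.1416×10⁻⁶ m² × 0.36474 m = 0.008995 kg
f_n = ½√(k/m) = 0.5·√(8002/0.008995) = 0.5·√(8.896e+05) = 471.59 Hz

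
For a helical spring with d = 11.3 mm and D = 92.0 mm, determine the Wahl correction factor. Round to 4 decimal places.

C = D/d = 92.0/11.3 = 8.1416
K_W = (4C−1)/(4C−4) + 0.615/C = 31.566/28.566 + 0.0755 = 1.1806

1.1806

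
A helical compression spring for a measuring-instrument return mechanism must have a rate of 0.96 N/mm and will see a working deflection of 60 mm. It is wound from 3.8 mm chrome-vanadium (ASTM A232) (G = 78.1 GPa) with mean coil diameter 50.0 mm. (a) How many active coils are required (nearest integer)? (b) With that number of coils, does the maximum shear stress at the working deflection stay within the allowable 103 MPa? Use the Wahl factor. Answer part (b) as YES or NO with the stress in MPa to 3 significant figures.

(a) 17 coils; (b) NO, τ_max = 148 MPa

N_a = Gd⁴/(8D³k) = (78.1×10³)(3.8⁴)/(8·50.0³·0.96) = 16.96 → N_a = 17
Actual rate k = Gd⁴/(8D³·17) = 0.95794 N/mm
Working load F = kδ = 0.95794·60 = 57.476 N
C = 50.0/3.8 = 13.1579; K_W = (4C−1)/(4C−4)+0.615/C = 1.1084
τ_max = K_W·8FD/(πd³) = 1.1084·133.37 = 147.83 MPa
τ_max > 103 MPa → exceeds allowable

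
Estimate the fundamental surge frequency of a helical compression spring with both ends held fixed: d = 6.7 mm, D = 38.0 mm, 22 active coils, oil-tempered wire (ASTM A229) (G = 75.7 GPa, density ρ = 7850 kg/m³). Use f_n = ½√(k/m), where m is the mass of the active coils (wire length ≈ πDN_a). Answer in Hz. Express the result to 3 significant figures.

k = Gd⁴/(8D³N_a) = (75.7×10³)(6.7⁴)/(8·38.0³·22) = 15.795 N/mm = 15795 N/m
Wire length L = πDN_a = π·38.0·22 = 2626.4 mm
m = ρ·(πd²/4)·L = 7850 × 35.257×10⁻⁶ m² × 2.6264 m = 0.72688 kg
f_n = ½√(k/m) = 0.5·√(15795/0.72688) = 0.5·√(21730) = 73.706 Hz

73.7 Hz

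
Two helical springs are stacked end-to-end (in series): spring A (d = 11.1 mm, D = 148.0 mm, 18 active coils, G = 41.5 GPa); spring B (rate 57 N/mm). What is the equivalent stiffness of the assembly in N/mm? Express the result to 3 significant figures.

1.32 N/mm

k_A = Gd⁴/(8D³N_a) = (41.5×10³)(11.1⁴)/(8·148.0³·18) = 1.3496 N/mm
Series: 1/k_eq = 1/1.3496 + 1/57 = 0.75853; k_eq = 1.3183 N/mm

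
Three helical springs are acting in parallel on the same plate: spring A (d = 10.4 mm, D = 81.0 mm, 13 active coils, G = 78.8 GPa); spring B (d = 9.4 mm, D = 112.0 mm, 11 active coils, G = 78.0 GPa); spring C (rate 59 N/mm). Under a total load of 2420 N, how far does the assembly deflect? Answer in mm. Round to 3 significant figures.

30.0 mm

k_A = Gd⁴/(8D³N_a) = (78.8×10³)(10.4⁴)/(8·81.0³·13) = 16.679 N/mm
k_B = Gd⁴/(8D³N_a) = (78.0×10³)(9.4⁴)/(8·112.0³·11) = 4.9257 N/mm
Parallel: k_eq = 16.679 + 4.9257 + 59 = 80.605 N/mm
δ = F/k_eq = 2420/80.605 = 30.023 mm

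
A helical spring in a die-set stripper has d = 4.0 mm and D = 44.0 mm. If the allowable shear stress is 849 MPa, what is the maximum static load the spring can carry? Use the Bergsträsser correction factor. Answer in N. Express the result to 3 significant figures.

C = D/d = 44.0/4.0 = 11.0000
K_B = (4C+2)/(4C−3) = 46.000/41.000 = 1.1220
τ_max = K·8FD/(πd³) → F_max = τ_allow·πd³/(8DK)
F_max = 849·π·4.0³/(8·44.0·1.1220) = 1.707e+05/394.93 = 432.24 N

432 N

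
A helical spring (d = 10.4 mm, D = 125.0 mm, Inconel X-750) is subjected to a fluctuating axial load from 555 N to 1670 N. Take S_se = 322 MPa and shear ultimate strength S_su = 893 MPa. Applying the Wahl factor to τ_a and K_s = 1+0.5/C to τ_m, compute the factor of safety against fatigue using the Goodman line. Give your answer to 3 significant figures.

1.09

C = D/d = 125.0/10.4 = 12.0192; K_W = (4C−1)/(4C−4)+0.615/C = 1.1192; K_s = 1+0.5/C = 1.0416
F_a = (F_max−F_min)/2 = 557.5 N; F_m = (F_max+F_min)/2 = 1112.5 N
τ_a = K_W·8F_aD/(πd³) = 1.1192 × 157.76 = 176.57 MPa
τ_m = K_s·8F_mD/(πd³) = 1.0416 × 314.81 = 327.91 MPa
Goodman: 1/n_f = τ_a/S_se + τ_m/S_su = 176.57/322 + 327.91/893 = 0.54835 + 0.36720 = 0.91555
n_f = 1/0.91555 = 1.092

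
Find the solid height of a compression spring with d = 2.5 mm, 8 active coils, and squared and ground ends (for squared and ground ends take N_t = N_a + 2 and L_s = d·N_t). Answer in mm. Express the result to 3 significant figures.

squared and ground ends: N_t = N_a + 2 = 8 + 2 = 10
L_s = d·N_t = 2.5 × 10 = 25 mm

25.0 mm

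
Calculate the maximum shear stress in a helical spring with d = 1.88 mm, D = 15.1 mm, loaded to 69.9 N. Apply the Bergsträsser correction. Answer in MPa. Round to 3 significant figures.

Spring index C = D/d = 15.1/1.88 = 8.0319
K_B = (4C+2)/(4C−3) = 34.128/29.128 = 1.1717
τ₀ = 8FD/(πd³) = 8·69.9·15.1/(π·1.88³) = 8443.92/20.875 = 404.5 MPa
τ_max = K·τ₀ = 1.1717 × 404.5 = 473.94 MPa

474 MPa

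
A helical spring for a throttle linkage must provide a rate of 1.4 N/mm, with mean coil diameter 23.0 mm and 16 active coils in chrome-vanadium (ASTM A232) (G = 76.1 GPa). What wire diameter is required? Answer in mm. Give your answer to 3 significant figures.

2.31 mm

d = (8D³N_a·k / G)^(1/4) = (8·23.0³·16·1.4 / (76.1×10³))^0.25
  = (28.651)^0.25 = 2.3136 mm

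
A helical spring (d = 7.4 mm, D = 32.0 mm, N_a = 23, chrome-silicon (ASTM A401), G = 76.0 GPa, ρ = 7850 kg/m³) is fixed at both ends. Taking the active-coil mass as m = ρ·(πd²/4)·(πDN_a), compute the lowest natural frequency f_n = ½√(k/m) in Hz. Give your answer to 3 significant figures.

k = Gd⁴/(8D³N_a) = (76.0×10³)(7.4⁴)/(8·32.0³·23) = 37.798 N/mm = 37798 N/m
Wire length L = πDN_a = π·32.0·23 = 2312.2 mm
m = ρ·(πd²/4)·L = 7850 × 43.008×10⁻⁶ m² × 2.3122 m = 0.78064 kg
f_n = ½√(k/m) = 0.5·√(37798/0.78064) = 0.5·√(48420) = 110.02 Hz

110 Hz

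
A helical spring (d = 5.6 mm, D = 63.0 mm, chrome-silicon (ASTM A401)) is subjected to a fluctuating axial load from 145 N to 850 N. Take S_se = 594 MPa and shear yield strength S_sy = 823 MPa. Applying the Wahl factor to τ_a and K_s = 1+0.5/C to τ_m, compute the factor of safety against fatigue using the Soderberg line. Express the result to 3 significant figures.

C = D/d = 63.0/5.6 = 11.2500; K_W = (4C−1)/(4C−4)+0.615/C = 1.1278; K_s = 1+0.5/C = 1.0444
F_a = (F_max−F_min)/2 = 352.5 N; F_m = (F_max+F_min)/2 = 497.5 N
τ_a = K_W·8F_aD/(πd³) = 1.1278 × 322.01 = 363.18 MPa
τ_m = K_s·8F_mD/(πd³) = 1.0444 × 454.47 = 474.67 MPa
Soderberg: 1/n_f = τ_a/S_se + τ_m/S_sy = 363.18/594 + 474.67/823 = 0.61141 + 0.57676 = 1.1882
n_f = 1/1.1882 = 0.8416

0.842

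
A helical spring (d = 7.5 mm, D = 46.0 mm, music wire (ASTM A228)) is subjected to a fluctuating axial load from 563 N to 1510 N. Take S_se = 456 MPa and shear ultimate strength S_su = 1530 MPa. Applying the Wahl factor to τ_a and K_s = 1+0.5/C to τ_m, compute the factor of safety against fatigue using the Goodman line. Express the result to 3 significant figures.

C = D/d = 46.0/7.5 = 6.1333; K_W = (4C−1)/(4C−4)+0.615/C = 1.2464; K_s = 1+0.5/C = 1.0815
F_a = (F_max−F_min)/2 = 473.5 N; F_m = (F_max+F_min)/2 = 1036.5 N
τ_a = K_W·8F_aD/(πd³) = 1.2464 × 131.47 = 163.86 MPa
τ_m = K_s·8F_mD/(πd³) = 1.0815 × 287.8 = 311.26 MPa
Goodman: 1/n_f = τ_a/S_se + τ_m/S_su = 163.86/456 + 311.26/1530 = 0.35935 + 0.20344 = 0.56279
n_f = 1/0.56279 = 1.777

1.78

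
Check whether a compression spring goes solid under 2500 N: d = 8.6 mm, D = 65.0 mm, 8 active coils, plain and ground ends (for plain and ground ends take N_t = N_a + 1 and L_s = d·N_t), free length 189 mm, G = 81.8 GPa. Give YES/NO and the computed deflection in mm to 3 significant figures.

NO, δ = 98.2 mm

k = Gd⁴/(8D³N_a) = (81.8×10³)(8.6⁴)/(8·65.0³·8) = 25.458 N/mm
N_t = 9; L_s = 8.6·9 = 77.4 mm; δ_solid = L₀ − L_s = 189 − 77.4 = 111.6 mm
δ = F/k = 2500/25.458 = 98.2 mm
δ < δ_solid → spring does not go solid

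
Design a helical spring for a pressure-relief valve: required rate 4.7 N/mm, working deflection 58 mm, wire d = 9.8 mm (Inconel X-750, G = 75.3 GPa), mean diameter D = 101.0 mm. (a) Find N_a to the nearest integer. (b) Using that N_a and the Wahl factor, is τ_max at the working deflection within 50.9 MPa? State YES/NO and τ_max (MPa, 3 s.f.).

N_a = Gd⁴/(8D³k) = (75.3×10³)(9.8⁴)/(8·101.0³·4.7) = 17.93 → N_a = 18
Actual rate k = Gd⁴/(8D³·18) = 4.6814 N/mm
Working load F = kδ = 4.6814·58 = 271.52 N
C = 101.0/9.8 = 10.3061; K_W = (4C−1)/(4C−4)+0.615/C = 1.1403
τ_max = K_W·8FD/(πd³) = 1.1403·74.197 = 84.604 MPa
τ_max > 50.9 MPa → exceeds allowable

(a) 18 coils; (b) NO, τ_max = 84.6 MPa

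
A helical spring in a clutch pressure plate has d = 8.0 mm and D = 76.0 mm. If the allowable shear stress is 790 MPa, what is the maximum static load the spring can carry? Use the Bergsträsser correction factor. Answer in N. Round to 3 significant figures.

C = D/d = 76.0/8.0 = 9.5000
K_B = (4C+2)/(4C−3) = 40.000/35.000 = 1.1429
τ_max = K·8FD/(πd³) → F_max = τ_allow·πd³/(8DK)
F_max = 790·π·8.0³/(8·76.0·1.1429) = 1.2707e+06/694.86 = 1828.7 N

1830 N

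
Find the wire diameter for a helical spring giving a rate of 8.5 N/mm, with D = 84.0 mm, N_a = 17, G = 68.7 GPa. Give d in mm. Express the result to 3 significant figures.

d = (8D³N_a·k / G)^(1/4) = (8·84.0³·17·8.5 / (68.7×10³))^0.25
  = (9973.3)^0.25 = 9.9933 mm

9.99 mm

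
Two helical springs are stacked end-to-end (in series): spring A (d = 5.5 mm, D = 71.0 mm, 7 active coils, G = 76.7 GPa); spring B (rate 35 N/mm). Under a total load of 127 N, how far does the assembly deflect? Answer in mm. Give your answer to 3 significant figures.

39.9 mm

k_A = Gd⁴/(8D³N_a) = (76.7×10³)(5.5⁴)/(8·71.0³·7) = 3.5017 N/mm
Series: 1/k_eq = 1/3.5017 + 1/35 = 0.31414; k_eq = 3.1833 N/mm
δ = F/k_eq = 127/3.1833 = 39.896 mm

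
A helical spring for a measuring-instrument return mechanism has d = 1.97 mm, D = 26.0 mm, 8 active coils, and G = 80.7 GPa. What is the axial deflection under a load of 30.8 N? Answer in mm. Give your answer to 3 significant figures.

k = Gd⁴/(8D³N_a) = (80.7×10³)(1.97⁴)/(8·26.0³·8) = 1.0805 N/mm
δ = F/k = 30.8 / 1.0805 = 28.504 mm

28.5 mm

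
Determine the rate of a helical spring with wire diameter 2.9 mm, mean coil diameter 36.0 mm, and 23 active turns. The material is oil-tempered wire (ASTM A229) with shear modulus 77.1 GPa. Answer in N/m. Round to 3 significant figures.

k = Gd⁴/(8D³N_a) = (77.1×10³ × 2.9⁴) / (8 × 36.0³ × 23)
  = 5.45314e+06 / 8.5847e+06 = 0.63522 N/mm = 635.22 N/m

635 N/m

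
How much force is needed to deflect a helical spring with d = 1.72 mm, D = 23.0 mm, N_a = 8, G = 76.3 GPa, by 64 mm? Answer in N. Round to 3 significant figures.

k = Gd⁴/(8D³N_a) = (76.3×10³)(1.72⁴)/(8·23.0³·8) = 0.85758 N/mm
F = k·δ = 0.85758 × 64 = 54.885 N

54.9 N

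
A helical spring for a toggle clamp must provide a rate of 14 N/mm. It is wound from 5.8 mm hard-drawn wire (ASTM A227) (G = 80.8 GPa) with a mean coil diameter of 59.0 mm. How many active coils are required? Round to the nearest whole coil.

N_a = Gd⁴/(8D³k) = (80.8×10³ × 5.8⁴)/(8 × 59.0³ × 14)
    = 9.14373e+07 / 2.30024e+07 = 3.975 → 4 coils

4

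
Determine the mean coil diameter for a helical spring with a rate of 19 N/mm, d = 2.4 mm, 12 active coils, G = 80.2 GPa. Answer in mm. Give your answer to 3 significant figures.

11.3 mm

D = (Gd⁴/(8N_a·k))^(1/3) = (80.2×10³·2.4⁴/(8·12·19))^(1/3)
  = (1458.8)^(1/3) = 11.3414 mm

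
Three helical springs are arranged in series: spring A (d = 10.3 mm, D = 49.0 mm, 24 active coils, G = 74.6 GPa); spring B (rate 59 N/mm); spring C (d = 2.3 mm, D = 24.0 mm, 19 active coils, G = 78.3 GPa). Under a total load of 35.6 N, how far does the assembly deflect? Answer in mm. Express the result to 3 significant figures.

35.7 mm

k_A = Gd⁴/(8D³N_a) = (74.6×10³)(10.3⁴)/(8·49.0³·24) = 37.17 N/mm
k_C = Gd⁴/(8D³N_a) = (78.3×10³)(2.3⁴)/(8·24.0³·19) = 1.0428 N/mm
Series: 1/k_eq = 1/37.17 + 1/59 + 1/1.0428 = 1.0028; k_eq = 0.99719 N/mm
δ = F/k_eq = 35.6/0.99719 = 35.7 mm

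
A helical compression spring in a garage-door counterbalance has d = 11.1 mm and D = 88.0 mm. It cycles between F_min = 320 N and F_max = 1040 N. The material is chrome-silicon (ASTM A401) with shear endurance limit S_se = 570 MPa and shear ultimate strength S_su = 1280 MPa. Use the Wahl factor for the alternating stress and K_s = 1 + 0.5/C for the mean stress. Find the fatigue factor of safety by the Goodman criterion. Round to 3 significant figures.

C = D/d = 88.0/11.1 = 7.9279; K_W = (4C−1)/(4C−4)+0.615/C = 1.1858; K_s = 1+0.5/C = 1.0631
F_a = (F_max−F_min)/2 = 360 N; F_m = (F_max+F_min)/2 = 680 N
τ_a = K_W·8F_aD/(πd³) = 1.1858 × 58.987 = 69.949 MPa
τ_m = K_s·8F_mD/(πd³) = 1.0631 × 111.42 = 118.45 MPa
Goodman: 1/n_f = τ_a/S_se + τ_m/S_su = 69.949/570 + 118.45/1280 = 0.12272 + 0.09254 = 0.21525
n_f = 1/0.21525 = 4.646

4.65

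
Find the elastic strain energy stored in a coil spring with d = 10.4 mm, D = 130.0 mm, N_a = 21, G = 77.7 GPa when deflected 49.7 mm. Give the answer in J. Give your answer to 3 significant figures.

k = Gd⁴/(8D³N_a) = (77.7×10³)(10.4⁴)/(8·130.0³·21) = 2.4627 N/mm
U = ½kδ² = 0.5 × 2.4627 × 49.7² = 3041.6 N·mm = 3.0416 J

3.04 J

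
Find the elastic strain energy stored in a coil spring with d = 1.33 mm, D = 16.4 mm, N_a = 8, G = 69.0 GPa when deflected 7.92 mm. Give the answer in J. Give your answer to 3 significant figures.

k = Gd⁴/(8D³N_a) = (69.0×10³)(1.33⁴)/(8·16.4³·8) = 0.76479 N/mm
U = ½kδ² = 0.5 × 0.76479 × 7.92² = 23.986 N·mm = 0.023986 J

0.0240 J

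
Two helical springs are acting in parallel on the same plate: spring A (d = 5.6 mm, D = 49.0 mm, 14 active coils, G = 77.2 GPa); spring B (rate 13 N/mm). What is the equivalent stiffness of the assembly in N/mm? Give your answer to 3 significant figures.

18.8 N/mm

k_A = Gd⁴/(8D³N_a) = (77.2×10³)(5.6⁴)/(8·49.0³·14) = 5.7619 N/mm
Parallel: k_eq = 5.7619 + 13 = 18.762 N/mm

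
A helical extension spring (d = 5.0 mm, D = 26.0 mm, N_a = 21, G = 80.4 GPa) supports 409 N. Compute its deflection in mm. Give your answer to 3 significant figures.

k = Gd⁴/(8D³N_a) = (80.4×10³)(5.0⁴)/(8·26.0³·21) = 17.018 N/mm
δ = F/k = 409 / 17.018 = 24.033 mm

24.0 mm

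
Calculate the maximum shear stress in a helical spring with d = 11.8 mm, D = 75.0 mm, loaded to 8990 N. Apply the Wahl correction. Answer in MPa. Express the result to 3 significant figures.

Spring index C = D/d = 75.0/11.8 = 6.3559
K_W = (4C−1)/(4C−4) + 0.615/C = 24.424/21.424 + 0.0968 = 1.2368
τ₀ = 8FD/(πd³) = 8·8990·75.0/(π·11.8³) = 5.394e+06/5161.7 = 1045 MPa
τ_max = K·τ₀ = 1.2368 × 1045 = 1292.4 MPa

1290 MPa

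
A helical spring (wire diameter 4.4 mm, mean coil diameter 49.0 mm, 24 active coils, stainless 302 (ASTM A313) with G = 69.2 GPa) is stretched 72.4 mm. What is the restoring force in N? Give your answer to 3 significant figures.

83.1 N

k = Gd⁴/(8D³N_a) = (69.2×10³)(4.4⁴)/(8·49.0³·24) = 1.1482 N/mm
F = k·δ = 1.1482 × 72.4 = 83.132 N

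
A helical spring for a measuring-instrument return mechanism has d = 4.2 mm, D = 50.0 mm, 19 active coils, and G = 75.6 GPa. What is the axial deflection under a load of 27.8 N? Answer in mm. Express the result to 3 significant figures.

22.5 mm

k = Gd⁴/(8D³N_a) = (75.6×10³)(4.2⁴)/(8·50.0³·19) = 1.2381 N/mm
δ = F/k = 27.8 / 1.2381 = 22.453 mm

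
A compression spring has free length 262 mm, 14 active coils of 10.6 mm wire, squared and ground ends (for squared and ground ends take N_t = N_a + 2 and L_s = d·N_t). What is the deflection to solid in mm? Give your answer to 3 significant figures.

N_t = 16; L_s = 10.6·16 = 169.6 mm
δ_solid = L₀ − L_s = 262 − 169.6 = 92.4 mm

92.4 mm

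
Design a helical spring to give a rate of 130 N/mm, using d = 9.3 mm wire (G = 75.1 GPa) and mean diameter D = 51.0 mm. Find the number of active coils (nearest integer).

4

N_a = Gd⁴/(8D³k) = (75.1×10³ × 9.3⁴)/(8 × 51.0³ × 130)
    = 5.61787e+08 / 1.37957e+08 = 4.072 → 4 coils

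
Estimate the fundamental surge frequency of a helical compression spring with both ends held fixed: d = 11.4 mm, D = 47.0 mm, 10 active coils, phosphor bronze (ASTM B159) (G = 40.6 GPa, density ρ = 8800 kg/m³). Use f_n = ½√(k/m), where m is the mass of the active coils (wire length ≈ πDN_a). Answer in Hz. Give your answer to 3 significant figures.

k = Gd⁴/(8D³N_a) = (40.6×10³)(11.4⁴)/(8·47.0³·10) = 82.559 N/mm = 82559 N/m
Wire length L = πDN_a = π·47.0·10 = 1476.5 mm
m = ρ·(πd²/4)·L = 8800 × 102.07×10⁻⁶ m² × 1.4765 m = 1.3263 kg
f_n = ½√(k/m) = 0.5·√(82559/1.3263) = 0.5·√(62249) = 124.75 Hz

125 Hz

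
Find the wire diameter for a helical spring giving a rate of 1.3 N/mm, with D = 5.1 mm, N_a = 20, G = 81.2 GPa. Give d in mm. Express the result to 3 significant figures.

d = (8D³N_a·k / G)^(1/4) = (8·5.1³·20·1.3 / (81.2×10³))^0.25
  = (0.3398)^0.25 = 0.7635 mm

0.763 mm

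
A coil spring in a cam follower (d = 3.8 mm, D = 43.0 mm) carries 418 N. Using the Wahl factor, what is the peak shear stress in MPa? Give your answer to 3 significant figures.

940 MPa

Spring index C = D/d = 43.0/3.8 = 11.3158
K_W = (4C−1)/(4C−4) + 0.615/C = 44.263/41.263 + 0.0543 = 1.1271
τ₀ = 8FD/(πd³) = 8·418·43.0/(π·3.8³) = 143792/172.39 = 834.13 MPa
τ_max = K·τ₀ = 1.1271 × 834.13 = 940.11 MPa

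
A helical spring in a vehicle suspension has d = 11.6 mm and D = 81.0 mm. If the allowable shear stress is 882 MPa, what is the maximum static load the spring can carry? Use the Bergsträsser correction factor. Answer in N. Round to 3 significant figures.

C = D/d = 81.0/11.6 = 6.9828
K_B = (4C+2)/(4C−3) = 29.931/24.931 = 1.2006
τ_max = K·8FD/(πd³) → F_max = τ_allow·πd³/(8DK)
F_max = 882·π·11.6³/(8·81.0·1.2006) = 4.3251e+06/777.96 = 5559.5 N

5560 N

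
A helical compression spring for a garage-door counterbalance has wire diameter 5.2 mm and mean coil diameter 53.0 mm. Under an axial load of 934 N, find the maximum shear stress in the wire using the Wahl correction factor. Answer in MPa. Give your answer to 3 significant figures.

Spring index C = D/d = 53.0/5.2 = 10.1923
K_W = (4C−1)/(4C−4) + 0.615/C = 39.769/36.769 + 0.0603 = 1.1419
τ₀ = 8FD/(πd³) = 8·934·53.0/(π·5.2³) = 396016/441.73 = 896.51 MPa
τ_max = K·τ₀ = 1.1419 × 896.51 = 1023.7 MPa

1020 MPa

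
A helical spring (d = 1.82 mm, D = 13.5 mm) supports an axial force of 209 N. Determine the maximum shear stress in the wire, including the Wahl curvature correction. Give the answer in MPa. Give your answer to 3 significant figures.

Spring index C = D/d = 13.5/1.82 = 7.4176
K_W = (4C−1)/(4C−4) + 0.615/C = 28.670/25.670 + 0.0829 = 1.1998
τ₀ = 8FD/(πd³) = 8·209·13.5/(π·1.82³) = 22572/18.939 = 1191.8 MPa
τ_max = K·τ₀ = 1.1998 × 1191.8 = 1429.9 MPa

1430 MPa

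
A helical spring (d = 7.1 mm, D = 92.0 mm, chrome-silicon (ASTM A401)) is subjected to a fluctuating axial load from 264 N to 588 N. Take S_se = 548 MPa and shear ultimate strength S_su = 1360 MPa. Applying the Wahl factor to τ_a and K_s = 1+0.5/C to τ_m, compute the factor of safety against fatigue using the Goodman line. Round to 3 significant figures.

C = D/d = 92.0/7.1 = 12.9577; K_W = (4C−1)/(4C−4)+0.615/C = 1.1102; K_s = 1+0.5/C = 1.0386
F_a = (F_max−F_min)/2 = 162 N; F_m = (F_max+F_min)/2 = 426 N
τ_a = K_W·8F_aD/(πd³) = 1.1102 × 106.04 = 117.72 MPa
τ_m = K_s·8F_mD/(πd³) = 1.0386 × 278.84 = 289.6 MPa
Goodman: 1/n_f = τ_a/S_se + τ_m/S_su = 117.72/548 + 289.6/1360 = 0.21482 + 0.21294 = 0.42777
n_f = 1/0.42777 = 2.338

2.34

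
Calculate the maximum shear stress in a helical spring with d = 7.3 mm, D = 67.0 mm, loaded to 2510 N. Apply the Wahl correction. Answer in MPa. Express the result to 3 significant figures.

Spring index C = D/d = 67.0/7.3 = 9.1781
K_W = (4C−1)/(4C−4) + 0.615/C = 35.712/32.712 + 0.0670 = 1.1587
τ₀ = 8FD/(πd³) = 8·2510·67.0/(π·7.3³) = 1.34536e+06/1222.1 = 1100.8 MPa
τ_max = K·τ₀ = 1.1587 × 1100.8 = 1275.5 MPa

1280 MPa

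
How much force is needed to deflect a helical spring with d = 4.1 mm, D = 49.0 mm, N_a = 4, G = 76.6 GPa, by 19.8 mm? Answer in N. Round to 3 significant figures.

114 N

k = Gd⁴/(8D³N_a) = (76.6×10³)(4.1⁴)/(8·49.0³·4) = 5.7494 N/mm
F = k·δ = 5.7494 × 19.8 = 113.84 N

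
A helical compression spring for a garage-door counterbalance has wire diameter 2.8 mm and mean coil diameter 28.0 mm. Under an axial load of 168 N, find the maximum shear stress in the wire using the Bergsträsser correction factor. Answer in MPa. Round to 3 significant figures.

Spring index C = D/d = 28.0/2.8 = 10.0000
K_B = (4C+2)/(4C−3) = 42.000/37.000 = 1.1351
τ₀ = 8FD/(πd³) = 8·168·28.0/(π·2.8³) = 37632/68.964 = 545.67 MPa
τ_max = K·τ₀ = 1.1351 × 545.67 = 619.41 MPa

619 MPa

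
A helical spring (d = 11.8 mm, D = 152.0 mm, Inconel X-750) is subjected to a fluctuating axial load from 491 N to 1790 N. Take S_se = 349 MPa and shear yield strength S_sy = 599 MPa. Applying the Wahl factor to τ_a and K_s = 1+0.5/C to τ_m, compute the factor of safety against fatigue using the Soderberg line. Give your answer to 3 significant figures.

1.05

C = D/d = 152.0/11.8 = 12.8814; K_W = (4C−1)/(4C−4)+0.615/C = 1.1109; K_s = 1+0.5/C = 1.0388
F_a = (F_max−F_min)/2 = 649.5 N; F_m = (F_max+F_min)/2 = 1140.5 N
τ_a = K_W·8F_aD/(πd³) = 1.1109 × 153.01 = 169.97 MPa
τ_m = K_s·8F_mD/(πd³) = 1.0388 × 268.68 = 279.11 MPa
Soderberg: 1/n_f = τ_a/S_se + τ_m/S_sy = 169.97/349 + 279.11/599 = 0.48703 + 0.46596 = 0.95298
n_f = 1/0.95298 = 1.049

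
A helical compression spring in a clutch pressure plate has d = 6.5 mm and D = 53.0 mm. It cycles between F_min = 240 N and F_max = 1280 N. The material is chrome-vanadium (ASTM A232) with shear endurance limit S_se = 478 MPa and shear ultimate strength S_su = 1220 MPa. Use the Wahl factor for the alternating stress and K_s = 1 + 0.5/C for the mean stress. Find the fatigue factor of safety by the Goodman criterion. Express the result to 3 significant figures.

C = D/d = 53.0/6.5 = 8.1538; K_W = (4C−1)/(4C−4)+0.615/C = 1.1803; K_s = 1+0.5/C = 1.0613
F_a = (F_max−F_min)/2 = 520 N; F_m = (F_max+F_min)/2 = 760 N
τ_a = K_W·8F_aD/(πd³) = 1.1803 × 255.55 = 301.62 MPa
τ_m = K_s·8F_mD/(πd³) = 1.0613 × 373.5 = 396.4 MPa
Goodman: 1/n_f = τ_a/S_se + τ_m/S_su = 301.62/478 + 396.4/1220 = 0.63100 + 0.32492 = 0.95592
n_f = 1/0.95592 = 1.046

1.05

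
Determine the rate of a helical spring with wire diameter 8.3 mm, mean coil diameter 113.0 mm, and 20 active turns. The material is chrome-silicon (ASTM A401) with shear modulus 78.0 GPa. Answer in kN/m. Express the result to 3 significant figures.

k = Gd⁴/(8D³N_a) = (78.0×10³ × 8.3⁴) / (8 × 113.0³ × 20)
  = 3.70175e+08 / 2.30864e+08 = 1.6034 N/mm

1.60 kN/m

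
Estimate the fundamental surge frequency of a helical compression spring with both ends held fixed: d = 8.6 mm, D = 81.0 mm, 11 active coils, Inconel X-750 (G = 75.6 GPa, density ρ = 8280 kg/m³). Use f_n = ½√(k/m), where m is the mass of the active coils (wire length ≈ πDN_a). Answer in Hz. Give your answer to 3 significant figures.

40.5 Hz

k = Gd⁴/(8D³N_a) = (75.6×10³)(8.6⁴)/(8·81.0³·11) = 8.8426 N/mm = 8842.6 N/m
Wire length L = πDN_a = π·81.0·11 = 2799.2 mm
m = ρ·(πd²/4)·L = 8280 × 58.088×10⁻⁶ m² × 2.7992 m = 1.3463 kg
f_n = ½√(k/m) = 0.5·√(8842.6/1.3463) = 0.5·√(6568) = 40.522 Hz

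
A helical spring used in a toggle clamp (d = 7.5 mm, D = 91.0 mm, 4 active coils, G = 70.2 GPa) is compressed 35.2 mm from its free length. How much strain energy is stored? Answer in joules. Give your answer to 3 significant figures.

k = Gd⁴/(8D³N_a) = (70.2×10³)(7.5⁴)/(8·91.0³·4) = 9.211 N/mm
U = ½kδ² = 0.5 × 9.211 × 35.2² = 5706.4 N·mm = 5.7064 J

5.71 J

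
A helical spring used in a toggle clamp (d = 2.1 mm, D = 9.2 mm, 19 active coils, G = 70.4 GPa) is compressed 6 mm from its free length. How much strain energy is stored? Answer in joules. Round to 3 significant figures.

0.208 J

k = Gd⁴/(8D³N_a) = (70.4×10³)(2.1⁴)/(8·9.2³·19) = 11.568 N/mm
U = ½kδ² = 0.5 × 11.568 × 6² = 208.22 N·mm = 0.20822 J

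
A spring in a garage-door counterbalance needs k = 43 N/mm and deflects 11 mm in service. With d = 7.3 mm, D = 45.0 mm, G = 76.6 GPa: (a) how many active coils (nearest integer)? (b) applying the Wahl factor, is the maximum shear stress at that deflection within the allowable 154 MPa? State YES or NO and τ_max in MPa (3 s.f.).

N_a = Gd⁴/(8D³k) = (76.6×10³)(7.3⁴)/(8·45.0³·43) = 6.939 → N_a = 7
Actual rate k = Gd⁴/(8D³·7) = 42.628 N/mm
Working load F = kδ = 42.628·11 = 468.91 N
C = 45.0/7.3 = 6.1644; K_W = (4C−1)/(4C−4)+0.615/C = 1.2450
τ_max = K_W·8FD/(πd³) = 1.2450·138.12 = 171.96 MPa
τ_max > 154 MPa → exceeds allowable

(a) 7 coils; (b) NO, τ_max = 172 MPa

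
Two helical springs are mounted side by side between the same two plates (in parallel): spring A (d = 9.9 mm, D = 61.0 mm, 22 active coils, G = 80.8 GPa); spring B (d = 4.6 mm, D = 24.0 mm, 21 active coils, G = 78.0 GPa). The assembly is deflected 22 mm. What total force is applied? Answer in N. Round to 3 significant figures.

k_A = Gd⁴/(8D³N_a) = (80.8×10³)(9.9⁴)/(8·61.0³·22) = 19.429 N/mm
k_B = Gd⁴/(8D³N_a) = (78.0×10³)(4.6⁴)/(8·24.0³·21) = 15.038 N/mm
Parallel: k_eq = 19.429 + 15.038 = 34.467 N/mm
F = k_eq·δ = 34.467·22 = 758.27 N

758 N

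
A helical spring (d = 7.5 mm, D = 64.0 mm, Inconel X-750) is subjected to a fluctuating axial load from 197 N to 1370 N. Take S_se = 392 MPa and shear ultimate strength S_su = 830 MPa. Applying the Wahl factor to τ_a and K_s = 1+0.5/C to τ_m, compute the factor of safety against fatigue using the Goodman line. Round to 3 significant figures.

0.941

C = D/d = 64.0/7.5 = 8.5333; K_W = (4C−1)/(4C−4)+0.615/C = 1.1716; K_s = 1+0.5/C = 1.0586
F_a = (F_max−F_min)/2 = 586.5 N; F_m = (F_max+F_min)/2 = 783.5 N
τ_a = K_W·8F_aD/(πd³) = 1.1716 × 226.57 = 265.46 MPa
τ_m = K_s·8F_mD/(πd³) = 1.0586 × 302.67 = 320.41 MPa
Goodman: 1/n_f = τ_a/S_se + τ_m/S_su = 265.46/392 + 320.41/830 = 0.67719 + 0.38603 = 1.0632
n_f = 1/1.0632 = 0.9405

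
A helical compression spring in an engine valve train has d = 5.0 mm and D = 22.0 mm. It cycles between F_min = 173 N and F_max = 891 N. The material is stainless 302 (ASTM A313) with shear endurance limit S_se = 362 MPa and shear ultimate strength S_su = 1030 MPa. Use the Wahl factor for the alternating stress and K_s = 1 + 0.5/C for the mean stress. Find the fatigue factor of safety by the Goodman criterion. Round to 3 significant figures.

C = D/d = 22.0/5.0 = 4.4000; K_W = (4C−1)/(4C−4)+0.615/C = 1.3604; K_s = 1+0.5/C = 1.1136
F_a = (F_max−F_min)/2 = 359 N; F_m = (F_max+F_min)/2 = 532 N
τ_a = K_W·8F_aD/(πd³) = 1.3604 × 160.9 = 218.88 MPa
τ_m = K_s·8F_mD/(πd³) = 1.1136 × 238.43 = 265.53 MPa
Goodman: 1/n_f = τ_a/S_se + τ_m/S_su = 218.88/362 + 265.53/1030 = 0.60463 + 0.25779 = 0.86243
n_f = 1/0.86243 = 1.16

1.16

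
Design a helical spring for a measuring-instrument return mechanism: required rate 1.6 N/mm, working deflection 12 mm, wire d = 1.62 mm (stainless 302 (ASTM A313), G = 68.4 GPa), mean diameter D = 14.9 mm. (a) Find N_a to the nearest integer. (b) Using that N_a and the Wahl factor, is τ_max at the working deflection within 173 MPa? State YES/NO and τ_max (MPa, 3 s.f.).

N_a = Gd⁴/(8D³k) = (68.4×10³)(1.62⁴)/(8·14.9³·1.6) = 11.13 → N_a = 11
Actual rate k = Gd⁴/(8D³·11) = 1.6184 N/mm
Working load F = kδ = 1.6184·12 = 19.42 N
C = 14.9/1.62 = 9.1975; K_W = (4C−1)/(4C−4)+0.615/C = 1.1584
τ_max = K_W·8FD/(πd³) = 1.1584·173.32 = 200.76 MPa
τ_max > 173 MPa → exceeds allowable

(a) 11 coils; (b) NO, τ_max = 201 MPa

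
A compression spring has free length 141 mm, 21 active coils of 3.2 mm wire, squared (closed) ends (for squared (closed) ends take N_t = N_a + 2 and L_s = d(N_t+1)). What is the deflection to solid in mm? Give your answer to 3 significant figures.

64.2 mm

N_t = 23; L_s = 3.2·24 = 76.8 mm
δ_solid = L₀ − L_s = 141 − 76.8 = 64.2 mm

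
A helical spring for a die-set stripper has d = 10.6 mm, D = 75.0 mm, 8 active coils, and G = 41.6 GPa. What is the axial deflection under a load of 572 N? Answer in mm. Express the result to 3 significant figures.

k = Gd⁴/(8D³N_a) = (41.6×10³)(10.6⁴)/(8·75.0³·8) = 19.451 N/mm
δ = F/k = 572 / 19.451 = 29.406 mm

29.4 mm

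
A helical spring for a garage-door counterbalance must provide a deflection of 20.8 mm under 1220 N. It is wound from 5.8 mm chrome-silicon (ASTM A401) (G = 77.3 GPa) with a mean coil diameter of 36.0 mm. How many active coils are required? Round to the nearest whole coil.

Required rate k = F/δ = 1220/20.8 = 58.654 N/mm
N_a = Gd⁴/(8D³k) = (77.3×10³ × 5.8⁴)/(8 × 36.0³ × 58.654)
    = 8.74765e+07 / 2.18924e+07 = 3.996 → 4 coils

4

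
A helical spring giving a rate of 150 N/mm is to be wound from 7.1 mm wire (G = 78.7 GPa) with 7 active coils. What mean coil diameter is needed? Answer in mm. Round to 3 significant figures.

28.8 mm

D = (Gd⁴/(8N_a·k))^(1/3) = (78.7×10³·7.1⁴/(8·7·150))^(1/3)
  = (23808.3)^(1/3) = 28.7680 mm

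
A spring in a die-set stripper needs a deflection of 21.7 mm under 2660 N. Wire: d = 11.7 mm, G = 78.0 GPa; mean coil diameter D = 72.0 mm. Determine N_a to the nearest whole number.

4

Required rate k = F/δ = 2660/21.7 = 122.58 N/mm
N_a = Gd⁴/(8D³k) = (78.0×10³ × 11.7⁴)/(8 × 72.0³ × 122.58)
    = 1.46163e+09 / 3.66024e+08 = 3.993 → 4 coils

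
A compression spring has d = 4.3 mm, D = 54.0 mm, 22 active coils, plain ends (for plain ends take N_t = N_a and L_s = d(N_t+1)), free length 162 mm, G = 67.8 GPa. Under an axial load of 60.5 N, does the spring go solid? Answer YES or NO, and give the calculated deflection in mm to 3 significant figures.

YES, δ = 72.3 mm

k = Gd⁴/(8D³N_a) = (67.8×10³)(4.3⁴)/(8·54.0³·22) = 0.83639 N/mm
N_t = 22; L_s = 4.3·23 = 98.9 mm; δ_solid = L₀ − L_s = 162 − 98.9 = 63.1 mm
δ = F/k = 60.5/0.83639 = 72.335 mm
δ ≥ δ_solid → spring goes solid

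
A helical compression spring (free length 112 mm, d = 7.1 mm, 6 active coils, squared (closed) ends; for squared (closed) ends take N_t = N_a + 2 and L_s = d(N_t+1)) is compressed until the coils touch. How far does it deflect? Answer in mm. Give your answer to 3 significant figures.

48.1 mm

N_t = 8; L_s = 7.1·9 = 63.9 mm
δ_solid = L₀ − L_s = 112 − 63.9 = 48.1 mm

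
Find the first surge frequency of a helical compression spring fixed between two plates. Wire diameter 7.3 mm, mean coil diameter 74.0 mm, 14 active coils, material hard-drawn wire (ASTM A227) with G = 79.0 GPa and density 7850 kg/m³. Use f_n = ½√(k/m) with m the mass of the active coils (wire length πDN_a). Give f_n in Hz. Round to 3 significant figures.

34.0 Hz

k = Gd⁴/(8D³N_a) = (79.0×10³)(7.3⁴)/(8·74.0³·14) = 4.9432 N/mm = 4943.2 N/m
Wire length L = πDN_a = π·74.0·14 = 3254.7 mm
m = ρ·(πd²/4)·L = 7850 × 41.854×10⁻⁶ m² × 3.2547 m = 1.0693 kg
f_n = ½√(k/m) = 0.5·√(4943.2/1.0693) = 0.5·√(4622.6) = 33.995 Hz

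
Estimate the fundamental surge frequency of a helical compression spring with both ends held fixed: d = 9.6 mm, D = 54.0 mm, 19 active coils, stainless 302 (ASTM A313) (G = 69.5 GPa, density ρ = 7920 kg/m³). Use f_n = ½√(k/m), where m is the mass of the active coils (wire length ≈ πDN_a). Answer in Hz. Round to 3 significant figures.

57.8 Hz

k = Gd⁴/(8D³N_a) = (69.5×10³)(9.6⁴)/(8·54.0³·19) = 24.663 N/mm = 24663 N/m
Wire length L = πDN_a = π·54.0·19 = 3223.3 mm
m = ρ·(πd²/4)·L = 7920 × 72.382×10⁻⁶ m² × 3.2233 m = 1.8478 kg
f_n = ½√(k/m) = 0.5·√(24663/1.8478) = 0.5·√(13347) = 57.765 Hz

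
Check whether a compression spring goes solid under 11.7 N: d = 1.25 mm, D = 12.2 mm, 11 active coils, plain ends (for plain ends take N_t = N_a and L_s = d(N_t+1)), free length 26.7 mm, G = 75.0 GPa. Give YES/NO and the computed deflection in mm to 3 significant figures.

k = Gd⁴/(8D³N_a) = (75.0×10³)(1.25⁴)/(8·12.2³·11) = 1.1459 N/mm
N_t = 11; L_s = 1.25·12 = 15 mm; δ_solid = L₀ − L_s = 26.7 − 15 = 11.7 mm
δ = F/k = 11.7/1.1459 = 10.21 mm
δ < δ_solid → spring does not go solid

NO, δ = 10.2 mm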